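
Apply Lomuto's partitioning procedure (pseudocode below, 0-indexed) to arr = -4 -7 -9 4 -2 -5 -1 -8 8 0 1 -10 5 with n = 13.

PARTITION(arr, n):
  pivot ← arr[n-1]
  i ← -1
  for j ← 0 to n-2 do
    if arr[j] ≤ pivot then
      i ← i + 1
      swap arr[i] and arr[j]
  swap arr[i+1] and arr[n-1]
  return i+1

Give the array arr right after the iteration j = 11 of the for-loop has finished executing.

pivot = arr[12] = 5; i = -1
j=0: arr[0]=-4 ≤ 5 → i=0, swap arr[0],arr[0] (no change) → -4 -7 -9 4 -2 -5 -1 -8 8 0 1 -10 5
j=1: arr[1]=-7 ≤ 5 → i=1, swap arr[1],arr[1] (no change) → -4 -7 -9 4 -2 -5 -1 -8 8 0 1 -10 5
j=2: arr[2]=-9 ≤ 5 → i=2, swap arr[2],arr[2] (no change) → -4 -7 -9 4 -2 -5 -1 -8 8 0 1 -10 5
j=3: arr[3]=4 ≤ 5 → i=3, swap arr[3],arr[3] (no change) → -4 -7 -9 4 -2 -5 -1 -8 8 0 1 -10 5
j=4: arr[4]=-2 ≤ 5 → i=4, swap arr[4],arr[4] (no change) → -4 -7 -9 4 -2 -5 -1 -8 8 0 1 -10 5
j=5: arr[5]=-5 ≤ 5 → i=5, swap arr[5],arr[5] (no change) → -4 -7 -9 4 -2 -5 -1 -8 8 0 1 -10 5
j=6: arr[6]=-1 ≤ 5 → i=6, swap arr[6],arr[6] (no change) → -4 -7 -9 4 -2 -5 -1 -8 8 0 1 -10 5
j=7: arr[7]=-8 ≤ 5 → i=7, swap arr[7],arr[7] (no change) → -4 -7 -9 4 -2 -5 -1 -8 8 0 1 -10 5
j=8: arr[8]=8 > 5 → no swap
j=9: arr[9]=0 ≤ 5 → i=8, swap arr[8],arr[9] → -4 -7 -9 4 -2 -5 -1 -8 0 8 1 -10 5
j=10: arr[10]=1 ≤ 5 → i=9, swap arr[9],arr[10] → -4 -7 -9 4 -2 -5 -1 -8 0 1 8 -10 5
j=11: arr[11]=-10 ≤ 5 → i=10, swap arr[10],arr[11] → -4 -7 -9 4 -2 -5 -1 -8 0 1 -10 8 5
(after j=11) arr = -4 -7 -9 4 -2 -5 -1 -8 0 1 -10 8 5

-4 -7 -9 4 -2 -5 -1 -8 0 1 -10 8 5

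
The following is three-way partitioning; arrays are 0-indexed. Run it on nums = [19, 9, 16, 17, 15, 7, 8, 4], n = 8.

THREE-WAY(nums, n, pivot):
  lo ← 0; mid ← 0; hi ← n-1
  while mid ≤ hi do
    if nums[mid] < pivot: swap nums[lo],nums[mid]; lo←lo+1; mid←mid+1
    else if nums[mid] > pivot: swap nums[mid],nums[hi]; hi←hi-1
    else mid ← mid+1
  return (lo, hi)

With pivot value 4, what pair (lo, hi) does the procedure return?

(0, 0)

lo=0 mid=0 hi=7
19>4: swap(0,7), hi=6 ⇒ [4, 9, 16, 17, 15, 7, 8, 19]
4=4: mid=1
9>4: swap(1,6), hi=5 ⇒ [4, 8, 16, 17, 15, 7, 9, 19]
8>4: swap(1,5), hi=4 ⇒ [4, 7, 16, 17, 15, 8, 9, 19]
7>4: swap(1,4), hi=3 ⇒ [4, 15, 16, 17, 7, 8, 9, 19]
15>4: swap(1,3), hi=2 ⇒ [4, 17, 16, 15, 7, 8, 9, 19]
17>4: swap(1,2), hi=1 ⇒ [4, 16, 17, 15, 7, 8, 9, 19]
16>4: swap(1,1), hi=0 ⇒ [4, 16, 17, 15, 7, 8, 9, 19]
done. lo=0 hi=0; nums=[4, 16, 17, 15, 7, 8, 9, 19]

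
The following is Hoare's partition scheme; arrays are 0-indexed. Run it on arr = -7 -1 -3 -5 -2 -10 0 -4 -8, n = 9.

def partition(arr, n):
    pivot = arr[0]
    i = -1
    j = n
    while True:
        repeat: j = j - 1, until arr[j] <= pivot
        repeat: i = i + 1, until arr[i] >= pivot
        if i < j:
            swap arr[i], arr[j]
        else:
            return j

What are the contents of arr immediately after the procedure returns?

-8 -10 -3 -5 -2 -1 0 -4 -7

pivot = arr[0] = -7; i = -1, j = 9
j→8 (arr[8]=-8≤-7), i→0 (arr[0]=-7≥-7); i<j, swap → -8 -1 -3 -5 -2 -10 0 -4 -7
j→5 (arr[5]=-10≤-7), i→1 (arr[1]=-1≥-7); i<j, swap → -8 -10 -3 -5 -2 -1 0 -4 -7
j→1, i→2; i≥j, return j=1. arr = -8 -10 -3 -5 -2 -1 0 -4 -7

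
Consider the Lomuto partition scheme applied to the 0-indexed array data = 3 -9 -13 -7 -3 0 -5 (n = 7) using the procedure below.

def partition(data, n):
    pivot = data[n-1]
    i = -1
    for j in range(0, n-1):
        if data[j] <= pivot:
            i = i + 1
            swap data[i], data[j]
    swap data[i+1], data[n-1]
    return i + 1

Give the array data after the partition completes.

-9 -13 -7 -5 -3 0 3

pivot = data[6] = -5; i = -1
j=0: data[0]=3 > -5 → no swap
j=1: data[1]=-9 ≤ -5 → i=0, swap data[0],data[1] → -9 3 -13 -7 -3 0 -5
j=2: data[2]=-13 ≤ -5 → i=1, swap data[1],data[2] → -9 -13 3 -7 -3 0 -5
j=3: data[3]=-7 ≤ -5 → i=2, swap data[2],data[3] → -9 -13 -7 3 -3 0 -5
j=4: data[4]=-3 > -5 → no swap
j=5: data[5]=0 > -5 → no swap
final swap data[3],data[6] → -9 -13 -7 -5 -3 0 3; return 3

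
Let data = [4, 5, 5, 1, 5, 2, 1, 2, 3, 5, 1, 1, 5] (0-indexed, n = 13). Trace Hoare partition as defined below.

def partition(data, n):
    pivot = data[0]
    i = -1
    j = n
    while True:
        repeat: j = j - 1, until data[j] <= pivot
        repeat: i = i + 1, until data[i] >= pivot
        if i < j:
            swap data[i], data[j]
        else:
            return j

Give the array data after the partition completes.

[1, 1, 3, 1, 2, 2, 1, 5, 5, 5, 5, 4, 5]

pivot=4
j stops at 11 (1), i stops at 0 (4); swap ⇒ [1, 5, 5, 1, 5, 2, 1, 2, 3, 5, 1, 4, 5]
j stops at 10 (1), i stops at 1 (5); swap ⇒ [1, 1, 5, 1, 5, 2, 1, 2, 3, 5, 5, 4, 5]
j stops at 8 (3), i stops at 2 (5); swap ⇒ [1, 1, 3, 1, 5, 2, 1, 2, 5, 5, 5, 4, 5]
j stops at 7 (2), i stops at 4 (5); swap ⇒ [1, 1, 3, 1, 2, 2, 1, 5, 5, 5, 5, 4, 5]
j stops at 6, i stops at 7; i≥j ⇒ return 6. data=[1, 1, 3, 1, 2, 2, 1, 5, 5, 5, 5, 4, 5]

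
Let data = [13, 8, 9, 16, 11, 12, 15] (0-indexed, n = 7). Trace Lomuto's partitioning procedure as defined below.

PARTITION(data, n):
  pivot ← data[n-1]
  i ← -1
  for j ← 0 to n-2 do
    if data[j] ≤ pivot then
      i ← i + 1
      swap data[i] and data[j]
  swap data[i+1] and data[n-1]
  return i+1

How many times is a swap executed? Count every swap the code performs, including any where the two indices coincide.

pivot=15, i=-1
j=0: 13≤15, i=0, swap(0,0) ⇒ [13, 8, 9, 16, 11, 12, 15]
j=1: 8≤15, i=1, swap(1,1) ⇒ [13, 8, 9, 16, 11, 12, 15]
j=2: 9≤15, i=2, swap(2,2) ⇒ [13, 8, 9, 16, 11, 12, 15]
j=3: 16>15, skip
j=4: 11≤15, i=3, swap(3,4) ⇒ [13, 8, 9, 11, 16, 12, 15]
j=5: 12≤15, i=4, swap(4,5) ⇒ [13, 8, 9, 11, 12, 16, 15]
swap(5,6) ⇒ [13, 8, 9, 11, 12, 15, 16]; return 5

6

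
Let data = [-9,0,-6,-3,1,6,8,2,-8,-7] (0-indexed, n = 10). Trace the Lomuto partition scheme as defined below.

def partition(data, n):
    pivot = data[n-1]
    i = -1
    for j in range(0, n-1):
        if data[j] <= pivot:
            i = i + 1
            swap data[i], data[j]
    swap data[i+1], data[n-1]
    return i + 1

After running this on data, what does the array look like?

pivot = data[9] = -7; i = -1
j=0: data[0]=-9 ≤ -7 → i=0, swap data[0],data[0] (no change) → [-9,0,-6,-3,1,6,8,2,-8,-7]
j=1: data[1]=0 > -7 → no swap
j=2: data[2]=-6 > -7 → no swap
j=3: data[3]=-3 > -7 → no swap
j=4: data[4]=1 > -7 → no swap
j=5: data[5]=6 > -7 → no swap
j=6: data[6]=8 > -7 → no swap
j=7: data[7]=2 > -7 → no swap
j=8: data[8]=-8 ≤ -7 → i=1, swap data[1],data[8] → [-9,-8,-6,-3,1,6,8,2,0,-7]
final swap data[2],data[9] → [-9,-8,-7,-3,1,6,8,2,0,-6]; return 2

[-9,-8,-7,-3,1,6,8,2,0,-6]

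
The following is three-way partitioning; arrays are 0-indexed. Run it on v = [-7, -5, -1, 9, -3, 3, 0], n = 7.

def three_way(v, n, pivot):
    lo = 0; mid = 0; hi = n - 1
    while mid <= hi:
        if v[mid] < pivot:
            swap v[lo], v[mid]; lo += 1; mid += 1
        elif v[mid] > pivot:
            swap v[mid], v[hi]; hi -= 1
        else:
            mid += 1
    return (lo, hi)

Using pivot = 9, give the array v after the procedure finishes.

[-7, -5, -1, -3, 3, 0, 9]

pivot = 9; lo=0, mid=0, hi=6
v[mid]=-7<9: swap v[0],v[0]; lo=1,mid=1 → [-7, -5, -1, 9, -3, 3, 0]
v[mid]=-5<9: swap v[1],v[1]; lo=2,mid=2 → [-7, -5, -1, 9, -3, 3, 0]
v[mid]=-1<9: swap v[2],v[2]; lo=3,mid=3 → [-7, -5, -1, 9, -3, 3, 0]
v[mid]=9=9: mid=4
v[mid]=-3<9: swap v[3],v[4]; lo=4,mid=5 → [-7, -5, -1, -3, 9, 3, 0]
v[mid]=3<9: swap v[4],v[5]; lo=5,mid=6 → [-7, -5, -1, -3, 3, 9, 0]
v[mid]=0<9: swap v[5],v[6]; lo=6,mid=7 → [-7, -5, -1, -3, 3, 0, 9]
end: lo=6, hi=6; v = [-7, -5, -1, -3, 3, 0, 9]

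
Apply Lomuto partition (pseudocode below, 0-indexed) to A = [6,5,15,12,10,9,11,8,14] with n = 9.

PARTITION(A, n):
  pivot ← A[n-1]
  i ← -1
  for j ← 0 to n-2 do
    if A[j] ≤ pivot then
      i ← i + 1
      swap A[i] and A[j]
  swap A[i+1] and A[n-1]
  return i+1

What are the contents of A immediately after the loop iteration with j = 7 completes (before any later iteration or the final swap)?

[6,5,12,10,9,11,8,15,14]

pivot = A[8] = 14; i = -1
j=0: A[0]=6 ≤ 14 → i=0, swap A[0],A[0] (no change) → [6,5,15,12,10,9,11,8,14]
j=1: A[1]=5 ≤ 14 → i=1, swap A[1],A[1] (no change) → [6,5,15,12,10,9,11,8,14]
j=2: A[2]=15 > 14 → no swap
j=3: A[3]=12 ≤ 14 → i=2, swap A[2],A[3] → [6,5,12,15,10,9,11,8,14]
j=4: A[4]=10 ≤ 14 → i=3, swap A[3],A[4] → [6,5,12,10,15,9,11,8,14]
j=5: A[5]=9 ≤ 14 → i=4, swap A[4],A[5] → [6,5,12,10,9,15,11,8,14]
j=6: A[6]=11 ≤ 14 → i=5, swap A[5],A[6] → [6,5,12,10,9,11,15,8,14]
j=7: A[7]=8 ≤ 14 → i=6, swap A[6],A[7] → [6,5,12,10,9,11,8,15,14]
(after j=7) A = [6,5,12,10,9,11,8,15,14]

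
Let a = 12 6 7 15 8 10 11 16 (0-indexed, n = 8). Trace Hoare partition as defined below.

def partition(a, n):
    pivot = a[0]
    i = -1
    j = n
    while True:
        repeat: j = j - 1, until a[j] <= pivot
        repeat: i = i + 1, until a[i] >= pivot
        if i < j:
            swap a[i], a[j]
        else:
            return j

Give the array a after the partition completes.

11 6 7 10 8 15 12 16

pivot=12
j stops at 6 (11), i stops at 0 (12); swap ⇒ 11 6 7 15 8 10 12 16
j stops at 5 (10), i stops at 3 (15); swap ⇒ 11 6 7 10 8 15 12 16
j stops at 4, i stops at 5; i≥j ⇒ return 4. a=11 6 7 10 8 15 12 16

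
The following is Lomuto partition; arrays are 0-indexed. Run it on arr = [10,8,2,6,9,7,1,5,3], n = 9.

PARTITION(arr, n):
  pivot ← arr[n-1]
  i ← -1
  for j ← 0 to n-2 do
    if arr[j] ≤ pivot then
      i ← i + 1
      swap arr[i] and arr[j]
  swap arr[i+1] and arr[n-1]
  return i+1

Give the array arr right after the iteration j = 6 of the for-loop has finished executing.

pivot=3, i=-1
j=0: 10>3, skip
j=1: 8>3, skip
j=2: 2≤3, i=0, swap(0,2) ⇒ [2,8,10,6,9,7,1,5,3]
j=3: 6>3, skip
j=4: 9>3, skip
j=5: 7>3, skip
j=6: 1≤3, i=1, swap(1,6) ⇒ [2,1,10,6,9,7,8,5,3]
(after j=6) arr = [2,1,10,6,9,7,8,5,3]

[2,1,10,6,9,7,8,5,3]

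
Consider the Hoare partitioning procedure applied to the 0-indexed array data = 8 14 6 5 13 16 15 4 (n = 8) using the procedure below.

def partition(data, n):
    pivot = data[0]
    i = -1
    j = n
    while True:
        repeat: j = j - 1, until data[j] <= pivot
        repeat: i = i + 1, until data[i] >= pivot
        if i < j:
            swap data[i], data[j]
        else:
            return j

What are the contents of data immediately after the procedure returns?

4 5 6 14 13 16 15 8

pivot = data[0] = 8; i = -1, j = 8
j→7 (data[7]=4≤8), i→0 (data[0]=8≥8); i<j, swap → 4 14 6 5 13 16 15 8
j→3 (data[3]=5≤8), i→1 (data[1]=14≥8); i<j, swap → 4 5 6 14 13 16 15 8
j→2, i→3; i≥j, return j=2. data = 4 5 6 14 13 16 15 8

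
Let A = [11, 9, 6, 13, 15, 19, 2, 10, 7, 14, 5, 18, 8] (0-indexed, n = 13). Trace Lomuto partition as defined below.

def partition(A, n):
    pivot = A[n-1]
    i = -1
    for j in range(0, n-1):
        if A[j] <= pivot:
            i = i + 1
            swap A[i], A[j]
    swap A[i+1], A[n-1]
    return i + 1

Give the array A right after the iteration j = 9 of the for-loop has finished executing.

pivot = A[12] = 8; i = -1
j=0: A[0]=11 > 8 → no swap
j=1: A[1]=9 > 8 → no swap
j=2: A[2]=6 ≤ 8 → i=0, swap A[0],A[2] → [6, 9, 11, 13, 15, 19, 2, 10, 7, 14, 5, 18, 8]
j=3: A[3]=13 > 8 → no swap
j=4: A[4]=15 > 8 → no swap
j=5: A[5]=19 > 8 → no swap
j=6: A[6]=2 ≤ 8 → i=1, swap A[1],A[6] → [6, 2, 11, 13, 15, 19, 9, 10, 7, 14, 5, 18, 8]
j=7: A[7]=10 > 8 → no swap
j=8: A[8]=7 ≤ 8 → i=2, swap A[2],A[8] → [6, 2, 7, 13, 15, 19, 9, 10, 11, 14, 5, 18, 8]
j=9: A[9]=14 > 8 → no swap
(after j=9) A = [6, 2, 7, 13, 15, 19, 9, 10, 11, 14, 5, 18, 8]

[6, 2, 7, 13, 15, 19, 9, 10, 11, 14, 5, 18, 8]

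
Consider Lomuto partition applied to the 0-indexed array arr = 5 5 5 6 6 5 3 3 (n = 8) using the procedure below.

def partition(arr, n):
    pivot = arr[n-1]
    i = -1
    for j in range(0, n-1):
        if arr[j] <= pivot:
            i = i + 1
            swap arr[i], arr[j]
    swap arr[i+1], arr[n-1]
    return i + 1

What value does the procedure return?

pivot=3, i=-1
j=0: 5>3, skip
j=1: 5>3, skip
j=2: 5>3, skip
j=3: 6>3, skip
j=4: 6>3, skip
j=5: 5>3, skip
j=6: 3≤3, i=0, swap(0,6) ⇒ 3 5 5 6 6 5 5 3
swap(1,7) ⇒ 3 3 5 6 6 5 5 5; return 1

1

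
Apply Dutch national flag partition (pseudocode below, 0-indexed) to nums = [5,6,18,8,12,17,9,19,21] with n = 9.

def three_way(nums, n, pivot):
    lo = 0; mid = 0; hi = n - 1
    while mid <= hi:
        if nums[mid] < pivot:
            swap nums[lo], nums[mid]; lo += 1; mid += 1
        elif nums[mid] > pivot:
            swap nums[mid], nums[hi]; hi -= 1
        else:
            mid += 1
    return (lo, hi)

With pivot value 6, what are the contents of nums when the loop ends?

[5,6,8,12,17,9,19,21,18]

lo=0 mid=0 hi=8
5<6: swap(0,0), lo=1 mid=1 ⇒ [5,6,18,8,12,17,9,19,21]
6=6: mid=2
18>6: swap(2,8), hi=7 ⇒ [5,6,21,8,12,17,9,19,18]
21>6: swap(2,7), hi=6 ⇒ [5,6,19,8,12,17,9,21,18]
19>6: swap(2,6), hi=5 ⇒ [5,6,9,8,12,17,19,21,18]
9>6: swap(2,5), hi=4 ⇒ [5,6,17,8,12,9,19,21,18]
17>6: swap(2,4), hi=3 ⇒ [5,6,12,8,17,9,19,21,18]
12>6: swap(2,3), hi=2 ⇒ [5,6,8,12,17,9,19,21,18]
8>6: swap(2,2), hi=1 ⇒ [5,6,8,12,17,9,19,21,18]
done. lo=1 hi=1; nums=[5,6,8,12,17,9,19,21,18]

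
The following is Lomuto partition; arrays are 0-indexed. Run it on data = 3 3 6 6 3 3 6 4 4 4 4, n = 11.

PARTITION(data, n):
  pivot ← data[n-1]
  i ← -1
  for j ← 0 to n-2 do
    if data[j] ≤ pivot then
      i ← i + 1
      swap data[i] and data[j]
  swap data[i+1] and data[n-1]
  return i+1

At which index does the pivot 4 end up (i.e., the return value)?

7

pivot = data[10] = 4; i = -1
j=0: data[0]=3 ≤ 4 → i=0, swap data[0],data[0] (no change) → 3 3 6 6 3 3 6 4 4 4 4
j=1: data[1]=3 ≤ 4 → i=1, swap data[1],data[1] (no change) → 3 3 6 6 3 3 6 4 4 4 4
j=2: data[2]=6 > 4 → no swap
j=3: data[3]=6 > 4 → no swap
j=4: data[4]=3 ≤ 4 → i=2, swap data[2],data[4] → 3 3 3 6 6 3 6 4 4 4 4
j=5: data[5]=3 ≤ 4 → i=3, swap data[3],data[5] → 3 3 3 3 6 6 6 4 4 4 4
j=6: data[6]=6 > 4 → no swap
j=7: data[7]=4 ≤ 4 → i=4, swap data[4],data[7] → 3 3 3 3 4 6 6 6 4 4 4
j=8: data[8]=4 ≤ 4 → i=5, swap data[5],data[8] → 3 3 3 3 4 4 6 6 6 4 4
j=9: data[9]=4 ≤ 4 → i=6, swap data[6],data[9] → 3 3 3 3 4 4 4 6 6 6 4
final swap data[7],data[10] → 3 3 3 3 4 4 4 4 6 6 6; return 7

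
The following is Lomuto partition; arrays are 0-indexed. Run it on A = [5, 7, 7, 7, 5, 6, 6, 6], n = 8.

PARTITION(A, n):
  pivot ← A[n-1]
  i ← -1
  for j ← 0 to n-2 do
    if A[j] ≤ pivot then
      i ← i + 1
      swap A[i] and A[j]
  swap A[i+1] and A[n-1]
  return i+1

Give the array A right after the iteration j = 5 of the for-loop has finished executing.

[5, 5, 6, 7, 7, 7, 6, 6]

pivot = A[7] = 6; i = -1
j=0: A[0]=5 ≤ 6 → i=0, swap A[0],A[0] (no change) → [5, 7, 7, 7, 5, 6, 6, 6]
j=1: A[1]=7 > 6 → no swap
j=2: A[2]=7 > 6 → no swap
j=3: A[3]=7 > 6 → no swap
j=4: A[4]=5 ≤ 6 → i=1, swap A[1],A[4] → [5, 5, 7, 7, 7, 6, 6, 6]
j=5: A[5]=6 ≤ 6 → i=2, swap A[2],A[5] → [5, 5, 6, 7, 7, 7, 6, 6]
(after j=5) A = [5, 5, 6, 7, 7, 7, 6, 6]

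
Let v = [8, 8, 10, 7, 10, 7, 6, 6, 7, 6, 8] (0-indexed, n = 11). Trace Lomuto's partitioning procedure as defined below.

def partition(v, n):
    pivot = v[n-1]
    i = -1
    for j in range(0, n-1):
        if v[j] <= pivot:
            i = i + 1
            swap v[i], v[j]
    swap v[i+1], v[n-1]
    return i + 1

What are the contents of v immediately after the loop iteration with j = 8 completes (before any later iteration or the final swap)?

[8, 8, 7, 7, 6, 6, 7, 10, 10, 6, 8]

pivot=8, i=-1
j=0: 8≤8, i=0, swap(0,0) ⇒ [8, 8, 10, 7, 10, 7, 6, 6, 7, 6, 8]
j=1: 8≤8, i=1, swap(1,1) ⇒ [8, 8, 10, 7, 10, 7, 6, 6, 7, 6, 8]
j=2: 10>8, skip
j=3: 7≤8, i=2, swap(2,3) ⇒ [8, 8, 7, 10, 10, 7, 6, 6, 7, 6, 8]
j=4: 10>8, skip
j=5: 7≤8, i=3, swap(3,5) ⇒ [8, 8, 7, 7, 10, 10, 6, 6, 7, 6, 8]
j=6: 6≤8, i=4, swap(4,6) ⇒ [8, 8, 7, 7, 6, 10, 10, 6, 7, 6, 8]
j=7: 6≤8, i=5, swap(5,7) ⇒ [8, 8, 7, 7, 6, 6, 10, 10, 7, 6, 8]
j=8: 7≤8, i=6, swap(6,8) ⇒ [8, 8, 7, 7, 6, 6, 7, 10, 10, 6, 8]
(after j=8) v = [8, 8, 7, 7, 6, 6, 7, 10, 10, 6, 8]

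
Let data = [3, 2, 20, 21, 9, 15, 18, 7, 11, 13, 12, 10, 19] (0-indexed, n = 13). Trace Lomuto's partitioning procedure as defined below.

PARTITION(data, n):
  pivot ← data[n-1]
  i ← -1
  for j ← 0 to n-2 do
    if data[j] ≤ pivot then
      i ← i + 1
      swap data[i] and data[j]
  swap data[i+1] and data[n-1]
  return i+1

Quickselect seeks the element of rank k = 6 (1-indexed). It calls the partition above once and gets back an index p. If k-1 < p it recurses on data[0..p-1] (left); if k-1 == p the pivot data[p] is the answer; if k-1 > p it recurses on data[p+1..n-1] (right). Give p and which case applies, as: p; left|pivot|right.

10; left

pivot=19, i=-1
j=0: 3≤19, i=0, swap(0,0) ⇒ [3, 2, 20, 21, 9, 15, 18, 7, 11, 13, 12, 10, 19]
j=1: 2≤19, i=1, swap(1,1) ⇒ [3, 2, 20, 21, 9, 15, 18, 7, 11, 13, 12, 10, 19]
j=2: 20>19, skip
j=3: 21>19, skip
j=4: 9≤19, i=2, swap(2,4) ⇒ [3, 2, 9, 21, 20, 15, 18, 7, 11, 13, 12, 10, 19]
j=5: 15≤19, i=3, swap(3,5) ⇒ [3, 2, 9, 15, 20, 21, 18, 7, 11, 13, 12, 10, 19]
j=6: 18≤19, i=4, swap(4,6) ⇒ [3, 2, 9, 15, 18, 21, 20, 7, 11, 13, 12, 10, 19]
j=7: 7≤19, i=5, swap(5,7) ⇒ [3, 2, 9, 15, 18, 7, 20, 21, 11, 13, 12, 10, 19]
j=8: 11≤19, i=6, swap(6,8) ⇒ [3, 2, 9, 15, 18, 7, 11, 21, 20, 13, 12, 10, 19]
j=9: 13≤19, i=7, swap(7,9) ⇒ [3, 2, 9, 15, 18, 7, 11, 13, 20, 21, 12, 10, 19]
j=10: 12≤19, i=8, swap(8,10) ⇒ [3, 2, 9, 15, 18, 7, 11, 13, 12, 21, 20, 10, 19]
j=11: 10≤19, i=9, swap(9,11) ⇒ [3, 2, 9, 15, 18, 7, 11, 13, 12, 10, 20, 21, 19]
swap(10,12) ⇒ [3, 2, 9, 15, 18, 7, 11, 13, 12, 10, 19, 21, 20]; return 10
p = 10; k-1 = 5 < 10 ⇒ left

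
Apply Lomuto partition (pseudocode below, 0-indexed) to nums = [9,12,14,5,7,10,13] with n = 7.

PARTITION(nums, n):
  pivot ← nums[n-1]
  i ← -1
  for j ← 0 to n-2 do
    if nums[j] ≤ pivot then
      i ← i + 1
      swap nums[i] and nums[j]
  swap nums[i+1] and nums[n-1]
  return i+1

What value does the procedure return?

5

pivot = nums[6] = 13; i = -1
j=0: nums[0]=9 ≤ 13 → i=0, swap nums[0],nums[0] (no change) → [9,12,14,5,7,10,13]
j=1: nums[1]=12 ≤ 13 → i=1, swap nums[1],nums[1] (no change) → [9,12,14,5,7,10,13]
j=2: nums[2]=14 > 13 → no swap
j=3: nums[3]=5 ≤ 13 → i=2, swap nums[2],nums[3] → [9,12,5,14,7,10,13]
j=4: nums[4]=7 ≤ 13 → i=3, swap nums[3],nums[4] → [9,12,5,7,14,10,13]
j=5: nums[5]=10 ≤ 13 → i=4, swap nums[4],nums[5] → [9,12,5,7,10,14,13]
final swap nums[5],nums[6] → [9,12,5,7,10,13,14]; return 5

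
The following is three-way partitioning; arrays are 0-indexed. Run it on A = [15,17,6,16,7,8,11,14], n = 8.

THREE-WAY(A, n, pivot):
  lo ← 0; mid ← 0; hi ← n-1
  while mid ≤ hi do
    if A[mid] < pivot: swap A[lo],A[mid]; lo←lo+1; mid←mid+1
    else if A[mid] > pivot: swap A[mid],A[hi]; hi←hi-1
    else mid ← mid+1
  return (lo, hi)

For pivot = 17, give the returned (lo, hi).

(7, 7)

lo=0 mid=0 hi=7
15<17: swap(0,0), lo=1 mid=1 ⇒ [15,17,6,16,7,8,11,14]
17=17: mid=2
6<17: swap(1,2), lo=2 mid=3 ⇒ [15,6,17,16,7,8,11,14]
16<17: swap(2,3), lo=3 mid=4 ⇒ [15,6,16,17,7,8,11,14]
7<17: swap(3,4), lo=4 mid=5 ⇒ [15,6,16,7,17,8,11,14]
8<17: swap(4,5), lo=5 mid=6 ⇒ [15,6,16,7,8,17,11,14]
11<17: swap(5,6), lo=6 mid=7 ⇒ [15,6,16,7,8,11,17,14]
14<17: swap(6,7), lo=7 mid=8 ⇒ [15,6,16,7,8,11,14,17]
done. lo=7 hi=7; A=[15,6,16,7,8,11,14,17]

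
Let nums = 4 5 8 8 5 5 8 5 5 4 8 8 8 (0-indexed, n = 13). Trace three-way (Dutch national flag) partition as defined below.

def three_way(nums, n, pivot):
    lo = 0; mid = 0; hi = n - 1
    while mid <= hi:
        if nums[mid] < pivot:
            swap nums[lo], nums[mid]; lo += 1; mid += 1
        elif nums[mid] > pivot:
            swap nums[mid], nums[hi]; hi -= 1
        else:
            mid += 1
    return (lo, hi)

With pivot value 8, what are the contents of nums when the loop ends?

4 5 5 5 5 5 4 8 8 8 8 8 8

lo=0 mid=0 hi=12
4<8: swap(0,0), lo=1 mid=1 ⇒ 4 5 8 8 5 5 8 5 5 4 8 8 8
5<8: swap(1,1), lo=2 mid=2 ⇒ 4 5 8 8 5 5 8 5 5 4 8 8 8
8=8: mid=3
8=8: mid=4
5<8: swap(2,4), lo=3 mid=5 ⇒ 4 5 5 8 8 5 8 5 5 4 8 8 8
5<8: swap(3,5), lo=4 mid=6 ⇒ 4 5 5 5 8 8 8 5 5 4 8 8 8
8=8: mid=7
5<8: swap(4,7), lo=5 mid=8 ⇒ 4 5 5 5 5 8 8 8 5 4 8 8 8
5<8: swap(5,8), lo=6 mid=9 ⇒ 4 5 5 5 5 5 8 8 8 4 8 8 8
4<8: swap(6,9), lo=7 mid=10 ⇒ 4 5 5 5 5 5 4 8 8 8 8 8 8
8=8: mid=11
8=8: mid=12
8=8: mid=13
done. lo=7 hi=12; nums=4 5 5 5 5 5 4 8 8 8 8 8 8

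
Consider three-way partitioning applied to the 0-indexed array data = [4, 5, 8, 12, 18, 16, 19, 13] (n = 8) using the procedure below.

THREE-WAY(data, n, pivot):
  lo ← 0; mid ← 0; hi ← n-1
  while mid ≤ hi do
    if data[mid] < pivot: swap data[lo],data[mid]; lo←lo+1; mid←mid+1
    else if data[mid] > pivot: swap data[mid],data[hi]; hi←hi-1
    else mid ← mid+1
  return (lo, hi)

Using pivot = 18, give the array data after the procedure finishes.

[4, 5, 8, 12, 16, 13, 18, 19]

lo=0 mid=0 hi=7
4<18: swap(0,0), lo=1 mid=1 ⇒ [4, 5, 8, 12, 18, 16, 19, 13]
5<18: swap(1,1), lo=2 mid=2 ⇒ [4, 5, 8, 12, 18, 16, 19, 13]
8<18: swap(2,2), lo=3 mid=3 ⇒ [4, 5, 8, 12, 18, 16, 19, 13]
12<18: swap(3,3), lo=4 mid=4 ⇒ [4, 5, 8, 12, 18, 16, 19, 13]
18=18: mid=5
16<18: swap(4,5), lo=5 mid=6 ⇒ [4, 5, 8, 12, 16, 18, 19, 13]
19>18: swap(6,7), hi=6 ⇒ [4, 5, 8, 12, 16, 18, 13, 19]
13<18: swap(5,6), lo=6 mid=7 ⇒ [4, 5, 8, 12, 16, 13, 18, 19]
done. lo=6 hi=6; data=[4, 5, 8, 12, 16, 13, 18, 19]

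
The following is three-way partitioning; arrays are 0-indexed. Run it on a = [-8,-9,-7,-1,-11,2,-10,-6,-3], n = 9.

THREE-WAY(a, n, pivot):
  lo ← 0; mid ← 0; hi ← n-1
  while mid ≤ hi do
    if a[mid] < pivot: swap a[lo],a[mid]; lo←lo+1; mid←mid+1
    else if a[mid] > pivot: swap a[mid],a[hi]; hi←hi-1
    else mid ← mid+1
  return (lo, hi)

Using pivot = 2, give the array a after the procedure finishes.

[-8,-9,-7,-1,-11,-10,-6,-3,2]

lo=0 mid=0 hi=8
-8<2: swap(0,0), lo=1 mid=1 ⇒ [-8,-9,-7,-1,-11,2,-10,-6,-3]
-9<2: swap(1,1), lo=2 mid=2 ⇒ [-8,-9,-7,-1,-11,2,-10,-6,-3]
-7<2: swap(2,2), lo=3 mid=3 ⇒ [-8,-9,-7,-1,-11,2,-10,-6,-3]
-1<2: swap(3,3), lo=4 mid=4 ⇒ [-8,-9,-7,-1,-11,2,-10,-6,-3]
-11<2: swap(4,4), lo=5 mid=5 ⇒ [-8,-9,-7,-1,-11,2,-10,-6,-3]
2=2: mid=6
-10<2: swap(5,6), lo=6 mid=7 ⇒ [-8,-9,-7,-1,-11,-10,2,-6,-3]
-6<2: swap(6,7), lo=7 mid=8 ⇒ [-8,-9,-7,-1,-11,-10,-6,2,-3]
-3<2: swap(7,8), lo=8 mid=9 ⇒ [-8,-9,-7,-1,-11,-10,-6,-3,2]
done. lo=8 hi=8; a=[-8,-9,-7,-1,-11,-10,-6,-3,2]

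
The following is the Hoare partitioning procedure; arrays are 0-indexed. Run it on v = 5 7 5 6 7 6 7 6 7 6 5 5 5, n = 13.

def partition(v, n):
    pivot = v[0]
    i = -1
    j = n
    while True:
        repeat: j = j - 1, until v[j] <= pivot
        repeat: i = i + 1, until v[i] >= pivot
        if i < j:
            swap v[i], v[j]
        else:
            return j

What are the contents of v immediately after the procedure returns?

5 5 5 6 7 6 7 6 7 6 5 7 5

pivot=5
j stops at 12 (5), i stops at 0 (5); swap ⇒ 5 7 5 6 7 6 7 6 7 6 5 5 5
j stops at 11 (5), i stops at 1 (7); swap ⇒ 5 5 5 6 7 6 7 6 7 6 5 7 5
j stops at 10 (5), i stops at 2 (5); swap ⇒ 5 5 5 6 7 6 7 6 7 6 5 7 5
j stops at 2, i stops at 3; i≥j ⇒ return 2. v=5 5 5 6 7 6 7 6 7 6 5 7 5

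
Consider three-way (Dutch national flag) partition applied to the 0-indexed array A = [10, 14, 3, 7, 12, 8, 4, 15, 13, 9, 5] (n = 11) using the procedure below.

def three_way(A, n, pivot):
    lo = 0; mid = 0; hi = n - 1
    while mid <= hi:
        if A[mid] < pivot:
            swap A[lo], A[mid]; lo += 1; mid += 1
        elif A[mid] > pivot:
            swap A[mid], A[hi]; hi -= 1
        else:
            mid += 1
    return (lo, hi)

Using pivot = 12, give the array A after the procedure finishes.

[10, 5, 3, 7, 8, 4, 9, 12, 13, 15, 14]

pivot = 12; lo=0, mid=0, hi=10
A[mid]=10<12: swap A[0],A[0]; lo=1,mid=1 → [10, 14, 3, 7, 12, 8, 4, 15, 13, 9, 5]
A[mid]=14>12: swap A[1],A[10]; hi=9 → [10, 5, 3, 7, 12, 8, 4, 15, 13, 9, 14]
A[mid]=5<12: swap A[1],A[1]; lo=2,mid=2 → [10, 5, 3, 7, 12, 8, 4, 15, 13, 9, 14]
A[mid]=3<12: swap A[2],A[2]; lo=3,mid=3 → [10, 5, 3, 7, 12, 8, 4, 15, 13, 9, 14]
A[mid]=7<12: swap A[3],A[3]; lo=4,mid=4 → [10, 5, 3, 7, 12, 8, 4, 15, 13, 9, 14]
A[mid]=12=12: mid=5
A[mid]=8<12: swap A[4],A[5]; lo=5,mid=6 → [10, 5, 3, 7, 8, 12, 4, 15, 13, 9, 14]
A[mid]=4<12: swap A[5],A[6]; lo=6,mid=7 → [10, 5, 3, 7, 8, 4, 12, 15, 13, 9, 14]
A[mid]=15>12: swap A[7],A[9]; hi=8 → [10, 5, 3, 7, 8, 4, 12, 9, 13, 15, 14]
A[mid]=9<12: swap A[6],A[7]; lo=7,mid=8 → [10, 5, 3, 7, 8, 4, 9, 12, 13, 15, 14]
A[mid]=13>12: swap A[8],A[8]; hi=7 → [10, 5, 3, 7, 8, 4, 9, 12, 13, 15, 14]
end: lo=7, hi=7; A = [10, 5, 3, 7, 8, 4, 9, 12, 13, 15, 14]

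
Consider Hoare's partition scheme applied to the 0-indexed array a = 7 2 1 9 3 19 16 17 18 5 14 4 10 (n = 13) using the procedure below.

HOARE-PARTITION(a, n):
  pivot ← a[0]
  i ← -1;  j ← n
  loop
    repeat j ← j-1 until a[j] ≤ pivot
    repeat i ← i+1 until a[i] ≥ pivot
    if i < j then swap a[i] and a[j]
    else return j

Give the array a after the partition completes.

pivot = a[0] = 7; i = -1, j = 13
j→11 (a[11]=4≤7), i→0 (a[0]=7≥7); i<j, swap → 4 2 1 9 3 19 16 17 18 5 14 7 10
j→9 (a[9]=5≤7), i→3 (a[3]=9≥7); i<j, swap → 4 2 1 5 3 19 16 17 18 9 14 7 10
j→4, i→5; i≥j, return j=4. a = 4 2 1 5 3 19 16 17 18 9 14 7 10

4 2 1 5 3 19 16 17 18 9 14 7 10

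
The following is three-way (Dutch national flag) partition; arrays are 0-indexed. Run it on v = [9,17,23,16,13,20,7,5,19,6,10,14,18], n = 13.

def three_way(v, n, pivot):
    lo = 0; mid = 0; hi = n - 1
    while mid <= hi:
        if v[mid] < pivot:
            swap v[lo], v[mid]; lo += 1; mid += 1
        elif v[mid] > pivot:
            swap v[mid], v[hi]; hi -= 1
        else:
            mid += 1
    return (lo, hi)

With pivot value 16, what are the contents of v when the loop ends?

[9,14,10,13,6,7,5,16,19,20,23,18,17]

lo=0 mid=0 hi=12
9<16: swap(0,0), lo=1 mid=1 ⇒ [9,17,23,16,13,20,7,5,19,6,10,14,18]
17>16: swap(1,12), hi=11 ⇒ [9,18,23,16,13,20,7,5,19,6,10,14,17]
18>16: swap(1,11), hi=10 ⇒ [9,14,23,16,13,20,7,5,19,6,10,18,17]
14<16: swap(1,1), lo=2 mid=2 ⇒ [9,14,23,16,13,20,7,5,19,6,10,18,17]
23>16: swap(2,10), hi=9 ⇒ [9,14,10,16,13,20,7,5,19,6,23,18,17]
10<16: swap(2,2), lo=3 mid=3 ⇒ [9,14,10,16,13,20,7,5,19,6,23,18,17]
16=16: mid=4
13<16: swap(3,4), lo=4 mid=5 ⇒ [9,14,10,13,16,20,7,5,19,6,23,18,17]
20>16: swap(5,9), hi=8 ⇒ [9,14,10,13,16,6,7,5,19,20,23,18,17]
6<16: swap(4,5), lo=5 mid=6 ⇒ [9,14,10,13,6,16,7,5,19,20,23,18,17]
7<16: swap(5,6), lo=6 mid=7 ⇒ [9,14,10,13,6,7,16,5,19,20,23,18,17]
5<16: swap(6,7), lo=7 mid=8 ⇒ [9,14,10,13,6,7,5,16,19,20,23,18,17]
19>16: swap(8,8), hi=7 ⇒ [9,14,10,13,6,7,5,16,19,20,23,18,17]
done. lo=7 hi=7; v=[9,14,10,13,6,7,5,16,19,20,23,18,17]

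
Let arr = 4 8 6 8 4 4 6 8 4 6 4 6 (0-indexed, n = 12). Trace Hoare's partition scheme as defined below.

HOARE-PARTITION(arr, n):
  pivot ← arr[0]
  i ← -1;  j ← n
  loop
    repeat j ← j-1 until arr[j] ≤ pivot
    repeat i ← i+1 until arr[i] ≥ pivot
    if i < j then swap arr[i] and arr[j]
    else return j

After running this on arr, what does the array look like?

4 4 4 4 8 6 6 8 8 6 4 6

pivot=4
j stops at 10 (4), i stops at 0 (4); swap ⇒ 4 8 6 8 4 4 6 8 4 6 4 6
j stops at 8 (4), i stops at 1 (8); swap ⇒ 4 4 6 8 4 4 6 8 8 6 4 6
j stops at 5 (4), i stops at 2 (6); swap ⇒ 4 4 4 8 4 6 6 8 8 6 4 6
j stops at 4 (4), i stops at 3 (8); swap ⇒ 4 4 4 4 8 6 6 8 8 6 4 6
j stops at 3, i stops at 4; i≥j ⇒ return 3. arr=4 4 4 4 8 6 6 8 8 6 4 6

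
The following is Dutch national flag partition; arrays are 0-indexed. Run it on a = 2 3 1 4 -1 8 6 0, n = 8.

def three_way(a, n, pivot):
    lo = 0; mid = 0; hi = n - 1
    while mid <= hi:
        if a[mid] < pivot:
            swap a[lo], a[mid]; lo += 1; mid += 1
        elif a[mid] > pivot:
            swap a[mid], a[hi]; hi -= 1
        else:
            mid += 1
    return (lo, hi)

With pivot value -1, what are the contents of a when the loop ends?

-1 1 4 3 8 6 0 2

pivot = -1; lo=0, mid=0, hi=7
a[mid]=2>-1: swap a[0],a[7]; hi=6 → 0 3 1 4 -1 8 6 2
a[mid]=0>-1: swap a[0],a[6]; hi=5 → 6 3 1 4 -1 8 0 2
a[mid]=6>-1: swap a[0],a[5]; hi=4 → 8 3 1 4 -1 6 0 2
a[mid]=8>-1: swap a[0],a[4]; hi=3 → -1 3 1 4 8 6 0 2
a[mid]=-1=-1: mid=1
a[mid]=3>-1: swap a[1],a[3]; hi=2 → -1 4 1 3 8 6 0 2
a[mid]=4>-1: swap a[1],a[2]; hi=1 → -1 1 4 3 8 6 0 2
a[mid]=1>-1: swap a[1],a[1]; hi=0 → -1 1 4 3 8 6 0 2
end: lo=0, hi=0; a = -1 1 4 3 8 6 0 2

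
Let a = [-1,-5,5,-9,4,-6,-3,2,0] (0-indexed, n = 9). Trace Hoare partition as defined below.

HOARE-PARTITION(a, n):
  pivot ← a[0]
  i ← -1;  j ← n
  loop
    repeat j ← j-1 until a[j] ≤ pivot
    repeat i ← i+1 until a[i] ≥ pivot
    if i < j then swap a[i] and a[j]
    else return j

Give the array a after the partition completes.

pivot = a[0] = -1; i = -1, j = 9
j→6 (a[6]=-3≤-1), i→0 (a[0]=-1≥-1); i<j, swap → [-3,-5,5,-9,4,-6,-1,2,0]
j→5 (a[5]=-6≤-1), i→2 (a[2]=5≥-1); i<j, swap → [-3,-5,-6,-9,4,5,-1,2,0]
j→3, i→4; i≥j, return j=3. a = [-3,-5,-6,-9,4,5,-1,2,0]

[-3,-5,-6,-9,4,5,-1,2,0]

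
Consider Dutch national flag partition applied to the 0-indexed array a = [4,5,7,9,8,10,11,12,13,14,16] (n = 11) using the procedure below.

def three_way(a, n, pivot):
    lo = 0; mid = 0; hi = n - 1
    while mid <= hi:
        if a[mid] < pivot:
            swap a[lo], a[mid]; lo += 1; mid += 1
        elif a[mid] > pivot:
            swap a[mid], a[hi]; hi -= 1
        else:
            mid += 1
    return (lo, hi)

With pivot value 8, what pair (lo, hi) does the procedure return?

(3, 3)

pivot = 8; lo=0, mid=0, hi=10
a[mid]=4<8: swap a[0],a[0]; lo=1,mid=1 → [4,5,7,9,8,10,11,12,13,14,16]
a[mid]=5<8: swap a[1],a[1]; lo=2,mid=2 → [4,5,7,9,8,10,11,12,13,14,16]
a[mid]=7<8: swap a[2],a[2]; lo=3,mid=3 → [4,5,7,9,8,10,11,12,13,14,16]
a[mid]=9>8: swap a[3],a[10]; hi=9 → [4,5,7,16,8,10,11,12,13,14,9]
a[mid]=16>8: swap a[3],a[9]; hi=8 → [4,5,7,14,8,10,11,12,13,16,9]
a[mid]=14>8: swap a[3],a[8]; hi=7 → [4,5,7,13,8,10,11,12,14,16,9]
a[mid]=13>8: swap a[3],a[7]; hi=6 → [4,5,7,12,8,10,11,13,14,16,9]
a[mid]=12>8: swap a[3],a[6]; hi=5 → [4,5,7,11,8,10,12,13,14,16,9]
a[mid]=11>8: swap a[3],a[5]; hi=4 → [4,5,7,10,8,11,12,13,14,16,9]
a[mid]=10>8: swap a[3],a[4]; hi=3 → [4,5,7,8,10,11,12,13,14,16,9]
a[mid]=8=8: mid=4
end: lo=3, hi=3; a = [4,5,7,8,10,11,12,13,14,16,9]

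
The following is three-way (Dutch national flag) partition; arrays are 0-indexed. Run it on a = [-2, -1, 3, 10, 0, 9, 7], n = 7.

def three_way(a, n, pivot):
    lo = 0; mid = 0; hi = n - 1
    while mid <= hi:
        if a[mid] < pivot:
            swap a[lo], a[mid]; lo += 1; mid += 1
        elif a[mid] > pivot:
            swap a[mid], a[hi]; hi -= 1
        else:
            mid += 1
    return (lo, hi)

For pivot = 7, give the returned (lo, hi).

(4, 4)

pivot = 7; lo=0, mid=0, hi=6
a[mid]=-2<7: swap a[0],a[0]; lo=1,mid=1 → [-2, -1, 3, 10, 0, 9, 7]
a[mid]=-1<7: swap a[1],a[1]; lo=2,mid=2 → [-2, -1, 3, 10, 0, 9, 7]
a[mid]=3<7: swap a[2],a[2]; lo=3,mid=3 → [-2, -1, 3, 10, 0, 9, 7]
a[mid]=10>7: swap a[3],a[6]; hi=5 → [-2, -1, 3, 7, 0, 9, 10]
a[mid]=7=7: mid=4
a[mid]=0<7: swap a[3],a[4]; lo=4,mid=5 → [-2, -1, 3, 0, 7, 9, 10]
a[mid]=9>7: swap a[5],a[5]; hi=4 → [-2, -1, 3, 0, 7, 9, 10]
end: lo=4, hi=4; a = [-2, -1, 3, 0, 7, 9, 10]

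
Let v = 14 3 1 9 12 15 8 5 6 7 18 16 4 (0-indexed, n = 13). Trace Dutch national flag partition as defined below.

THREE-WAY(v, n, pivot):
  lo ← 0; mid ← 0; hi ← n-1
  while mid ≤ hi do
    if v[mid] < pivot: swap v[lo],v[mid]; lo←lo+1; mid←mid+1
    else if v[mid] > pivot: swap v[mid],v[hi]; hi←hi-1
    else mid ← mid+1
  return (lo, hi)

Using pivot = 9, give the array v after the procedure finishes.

4 3 1 7 6 8 5 9 15 18 16 12 14

pivot = 9; lo=0, mid=0, hi=12
v[mid]=14>9: swap v[0],v[12]; hi=11 → 4 3 1 9 12 15 8 5 6 7 18 16 14
v[mid]=4<9: swap v[0],v[0]; lo=1,mid=1 → 4 3 1 9 12 15 8 5 6 7 18 16 14
v[mid]=3<9: swap v[1],v[1]; lo=2,mid=2 → 4 3 1 9 12 15 8 5 6 7 18 16 14
v[mid]=1<9: swap v[2],v[2]; lo=3,mid=3 → 4 3 1 9 12 15 8 5 6 7 18 16 14
v[mid]=9=9: mid=4
v[mid]=12>9: swap v[4],v[11]; hi=10 → 4 3 1 9 16 15 8 5 6 7 18 12 14
v[mid]=16>9: swap v[4],v[10]; hi=9 → 4 3 1 9 18 15 8 5 6 7 16 12 14
v[mid]=18>9: swap v[4],v[9]; hi=8 → 4 3 1 9 7 15 8 5 6 18 16 12 14
v[mid]=7<9: swap v[3],v[4]; lo=4,mid=5 → 4 3 1 7 9 15 8 5 6 18 16 12 14
v[mid]=15>9: swap v[5],v[8]; hi=7 → 4 3 1 7 9 6 8 5 15 18 16 12 14
v[mid]=6<9: swap v[4],v[5]; lo=5,mid=6 → 4 3 1 7 6 9 8 5 15 18 16 12 14
v[mid]=8<9: swap v[5],v[6]; lo=6,mid=7 → 4 3 1 7 6 8 9 5 15 18 16 12 14
v[mid]=5<9: swap v[6],v[7]; lo=7,mid=8 → 4 3 1 7 6 8 5 9 15 18 16 12 14
end: lo=7, hi=7; v = 4 3 1 7 6 8 5 9 15 18 16 12 14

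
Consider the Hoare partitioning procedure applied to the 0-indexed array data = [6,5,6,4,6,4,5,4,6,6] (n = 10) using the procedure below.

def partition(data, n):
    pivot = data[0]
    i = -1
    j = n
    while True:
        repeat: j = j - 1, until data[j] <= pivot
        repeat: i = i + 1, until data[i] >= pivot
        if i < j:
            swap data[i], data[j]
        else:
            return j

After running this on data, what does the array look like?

pivot=6
j stops at 9 (6), i stops at 0 (6); swap ⇒ [6,5,6,4,6,4,5,4,6,6]
j stops at 8 (6), i stops at 2 (6); swap ⇒ [6,5,6,4,6,4,5,4,6,6]
j stops at 7 (4), i stops at 4 (6); swap ⇒ [6,5,6,4,4,4,5,6,6,6]
j stops at 6, i stops at 7; i≥j ⇒ return 6. data=[6,5,6,4,4,4,5,6,6,6]

[6,5,6,4,4,4,5,6,6,6]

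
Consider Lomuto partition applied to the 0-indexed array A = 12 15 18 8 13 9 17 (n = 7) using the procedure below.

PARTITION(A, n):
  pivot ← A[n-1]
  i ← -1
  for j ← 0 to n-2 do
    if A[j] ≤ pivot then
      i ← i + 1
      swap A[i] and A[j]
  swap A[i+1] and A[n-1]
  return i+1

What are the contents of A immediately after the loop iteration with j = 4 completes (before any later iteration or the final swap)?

12 15 8 13 18 9 17

pivot = A[6] = 17; i = -1
j=0: A[0]=12 ≤ 17 → i=0, swap A[0],A[0] (no change) → 12 15 18 8 13 9 17
j=1: A[1]=15 ≤ 17 → i=1, swap A[1],A[1] (no change) → 12 15 18 8 13 9 17
j=2: A[2]=18 > 17 → no swap
j=3: A[3]=8 ≤ 17 → i=2, swap A[2],A[3] → 12 15 8 18 13 9 17
j=4: A[4]=13 ≤ 17 → i=3, swap A[3],A[4] → 12 15 8 13 18 9 17
(after j=4) A = 12 15 8 13 18 9 17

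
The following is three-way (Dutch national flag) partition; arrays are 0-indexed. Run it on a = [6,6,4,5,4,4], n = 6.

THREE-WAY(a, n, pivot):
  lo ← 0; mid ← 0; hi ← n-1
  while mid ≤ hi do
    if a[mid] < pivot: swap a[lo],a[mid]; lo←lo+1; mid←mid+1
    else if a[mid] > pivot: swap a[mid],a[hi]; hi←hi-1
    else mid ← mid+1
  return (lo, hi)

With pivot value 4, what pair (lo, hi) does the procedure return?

lo=0 mid=0 hi=5
6>4: swap(0,5), hi=4 ⇒ [4,6,4,5,4,6]
4=4: mid=1
6>4: swap(1,4), hi=3 ⇒ [4,4,4,5,6,6]
4=4: mid=2
4=4: mid=3
5>4: swap(3,3), hi=2 ⇒ [4,4,4,5,6,6]
done. lo=0 hi=2; a=[4,4,4,5,6,6]

(0, 2)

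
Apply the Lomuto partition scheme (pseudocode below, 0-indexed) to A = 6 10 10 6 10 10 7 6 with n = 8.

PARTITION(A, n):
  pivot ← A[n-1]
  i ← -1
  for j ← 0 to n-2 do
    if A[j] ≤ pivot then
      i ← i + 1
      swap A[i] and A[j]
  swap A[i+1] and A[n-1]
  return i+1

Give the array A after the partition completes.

6 6 6 10 10 10 7 10

pivot = A[7] = 6; i = -1
j=0: A[0]=6 ≤ 6 → i=0, swap A[0],A[0] (no change) → 6 10 10 6 10 10 7 6
j=1: A[1]=10 > 6 → no swap
j=2: A[2]=10 > 6 → no swap
j=3: A[3]=6 ≤ 6 → i=1, swap A[1],A[3] → 6 6 10 10 10 10 7 6
j=4: A[4]=10 > 6 → no swap
j=5: A[5]=10 > 6 → no swap
j=6: A[6]=7 > 6 → no swap
final swap A[2],A[7] → 6 6 6 10 10 10 7 10; return 2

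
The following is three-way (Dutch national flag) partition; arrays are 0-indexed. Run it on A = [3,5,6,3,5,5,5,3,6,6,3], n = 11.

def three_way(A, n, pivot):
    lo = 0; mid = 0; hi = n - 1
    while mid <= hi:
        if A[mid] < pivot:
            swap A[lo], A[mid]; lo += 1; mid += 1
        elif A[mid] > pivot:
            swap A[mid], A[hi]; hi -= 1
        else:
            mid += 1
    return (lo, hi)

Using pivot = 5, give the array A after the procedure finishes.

lo=0 mid=0 hi=10
3<5: swap(0,0), lo=1 mid=1 ⇒ [3,5,6,3,5,5,5,3,6,6,3]
5=5: mid=2
6>5: swap(2,10), hi=9 ⇒ [3,5,3,3,5,5,5,3,6,6,6]
3<5: swap(1,2), lo=2 mid=3 ⇒ [3,3,5,3,5,5,5,3,6,6,6]
3<5: swap(2,3), lo=3 mid=4 ⇒ [3,3,3,5,5,5,5,3,6,6,6]
5=5: mid=5
5=5: mid=6
5=5: mid=7
3<5: swap(3,7), lo=4 mid=8 ⇒ [3,3,3,3,5,5,5,5,6,6,6]
6>5: swap(8,9), hi=8 ⇒ [3,3,3,3,5,5,5,5,6,6,6]
6>5: swap(8,8), hi=7 ⇒ [3,3,3,3,5,5,5,5,6,6,6]
done. lo=4 hi=7; A=[3,3,3,3,5,5,5,5,6,6,6]

[3,3,3,3,5,5,5,5,6,6,6]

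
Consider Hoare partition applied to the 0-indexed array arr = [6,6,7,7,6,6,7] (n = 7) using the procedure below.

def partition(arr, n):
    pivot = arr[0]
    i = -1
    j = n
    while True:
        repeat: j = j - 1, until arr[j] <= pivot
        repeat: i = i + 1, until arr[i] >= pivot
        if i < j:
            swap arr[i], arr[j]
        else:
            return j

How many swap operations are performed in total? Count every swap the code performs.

2

pivot=6
j stops at 5 (6), i stops at 0 (6); swap ⇒ [6,6,7,7,6,6,7]
j stops at 4 (6), i stops at 1 (6); swap ⇒ [6,6,7,7,6,6,7]
j stops at 1, i stops at 2; i≥j ⇒ return 1. arr=[6,6,7,7,6,6,7]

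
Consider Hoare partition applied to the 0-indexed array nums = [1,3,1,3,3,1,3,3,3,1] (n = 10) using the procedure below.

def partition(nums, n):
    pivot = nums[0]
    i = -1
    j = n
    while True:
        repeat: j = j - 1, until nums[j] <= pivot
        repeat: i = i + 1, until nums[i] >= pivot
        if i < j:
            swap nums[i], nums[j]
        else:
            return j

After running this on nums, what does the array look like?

pivot = nums[0] = 1; i = -1, j = 10
j→9 (nums[9]=1≤1), i→0 (nums[0]=1≥1); i<j, swap → [1,3,1,3,3,1,3,3,3,1]
j→5 (nums[5]=1≤1), i→1 (nums[1]=3≥1); i<j, swap → [1,1,1,3,3,3,3,3,3,1]
j→2, i→2; i≥j, return j=2. nums = [1,1,1,3,3,3,3,3,3,1]

[1,1,1,3,3,3,3,3,3,1]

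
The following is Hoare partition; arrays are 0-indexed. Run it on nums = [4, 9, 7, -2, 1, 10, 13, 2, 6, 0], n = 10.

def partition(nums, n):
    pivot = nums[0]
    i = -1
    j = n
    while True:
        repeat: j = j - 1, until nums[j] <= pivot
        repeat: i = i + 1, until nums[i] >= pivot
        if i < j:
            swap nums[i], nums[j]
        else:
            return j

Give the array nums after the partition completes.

pivot = nums[0] = 4; i = -1, j = 10
j→9 (nums[9]=0≤4), i→0 (nums[0]=4≥4); i<j, swap → [0, 9, 7, -2, 1, 10, 13, 2, 6, 4]
j→7 (nums[7]=2≤4), i→1 (nums[1]=9≥4); i<j, swap → [0, 2, 7, -2, 1, 10, 13, 9, 6, 4]
j→4 (nums[4]=1≤4), i→2 (nums[2]=7≥4); i<j, swap → [0, 2, 1, -2, 7, 10, 13, 9, 6, 4]
j→3, i→4; i≥j, return j=3. nums = [0, 2, 1, -2, 7, 10, 13, 9, 6, 4]

[0, 2, 1, -2, 7, 10, 13, 9, 6, 4]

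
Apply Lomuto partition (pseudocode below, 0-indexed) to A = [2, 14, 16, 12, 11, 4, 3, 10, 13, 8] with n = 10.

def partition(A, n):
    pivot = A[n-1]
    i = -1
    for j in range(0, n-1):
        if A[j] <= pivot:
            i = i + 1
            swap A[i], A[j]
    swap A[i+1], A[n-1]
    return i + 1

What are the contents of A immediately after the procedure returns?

pivot=8, i=-1
j=0: 2≤8, i=0, swap(0,0) ⇒ [2, 14, 16, 12, 11, 4, 3, 10, 13, 8]
j=1: 14>8, skip
j=2: 16>8, skip
j=3: 12>8, skip
j=4: 11>8, skip
j=5: 4≤8, i=1, swap(1,5) ⇒ [2, 4, 16, 12, 11, 14, 3, 10, 13, 8]
j=6: 3≤8, i=2, swap(2,6) ⇒ [2, 4, 3, 12, 11, 14, 16, 10, 13, 8]
j=7: 10>8, skip
j=8: 13>8, skip
swap(3,9) ⇒ [2, 4, 3, 8, 11, 14, 16, 10, 13, 12]; return 3

[2, 4, 3, 8, 11, 14, 16, 10, 13, 12]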